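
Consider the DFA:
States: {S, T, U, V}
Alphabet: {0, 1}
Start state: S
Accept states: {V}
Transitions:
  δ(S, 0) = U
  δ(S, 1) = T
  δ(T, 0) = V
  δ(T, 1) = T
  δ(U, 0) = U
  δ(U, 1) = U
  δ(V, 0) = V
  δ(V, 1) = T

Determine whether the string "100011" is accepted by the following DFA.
Processing string "100011":
  S --1--> T
  T --0--> V
  V --0--> V
  V --0--> V
  V --1--> T
  T --1--> T
Final state: T
Accept states: {V}
No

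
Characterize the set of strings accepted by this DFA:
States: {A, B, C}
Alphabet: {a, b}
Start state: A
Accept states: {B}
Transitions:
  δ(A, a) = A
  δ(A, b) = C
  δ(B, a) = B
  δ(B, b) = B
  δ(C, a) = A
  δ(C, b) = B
Testing a few strings:
  'a' → reject
  'bbbb' → accept
  'abaa' → reject
  'aabb' → accept
State roles: A=no progress toward bb; B=substring bb seen; C=one trailing b
All strings over {a,b} containing the substring bb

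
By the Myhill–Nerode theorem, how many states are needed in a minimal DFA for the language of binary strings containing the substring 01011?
By Myhill–Nerode, count the distinguishable equivalence classes: 6 classes — one per longest suffix of the input that is a prefix of '01011' (lengths 0 through 4), plus an absorbing 'already seen 01011' class.
6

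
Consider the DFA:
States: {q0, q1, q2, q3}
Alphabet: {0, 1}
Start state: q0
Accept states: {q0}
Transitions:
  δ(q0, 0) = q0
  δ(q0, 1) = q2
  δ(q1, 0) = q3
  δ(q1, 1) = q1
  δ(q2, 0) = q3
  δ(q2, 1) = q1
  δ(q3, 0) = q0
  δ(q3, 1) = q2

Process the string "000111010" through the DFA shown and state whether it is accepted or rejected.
Processing string "000111010":
  q0 --0--> q0
  q0 --0--> q0
  q0 --0--> q0
  q0 --1--> q2
  q2 --1--> q1
  q1 --1--> q1
  q1 --0--> q3
  q3 --1--> q2
  q2 --0--> q3
Final state: q3
Accept states: {q0}
No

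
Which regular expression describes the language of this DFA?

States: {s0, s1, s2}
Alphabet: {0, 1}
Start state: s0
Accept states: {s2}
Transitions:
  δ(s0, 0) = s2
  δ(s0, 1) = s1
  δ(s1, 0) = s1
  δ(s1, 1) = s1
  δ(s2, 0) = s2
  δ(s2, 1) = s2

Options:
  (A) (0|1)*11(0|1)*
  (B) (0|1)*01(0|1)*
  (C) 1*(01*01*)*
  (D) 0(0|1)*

Check each option against the DFA on short strings; one disagreement eliminates an option:
  (A) (0|1)*11(0|1)*: on '0' the DFA goes s0 → s2 and accepts (s2 ∈ Accept), but the regex does not match it → eliminate
  (B) (0|1)*01(0|1)*: on '0' the DFA goes s0 → s2 and accepts (s2 ∈ Accept), but the regex does not match it → eliminate
  (C) 1*(01*01*)*: on ε the DFA stays in s0 and rejects (s0 ∉ Accept), but the regex matches it → eliminate
  (D) 0(0|1)*: agrees with the DFA on every string of length ≤ 6
Only (D) is consistent with the DFA.
(D) 0(0|1)*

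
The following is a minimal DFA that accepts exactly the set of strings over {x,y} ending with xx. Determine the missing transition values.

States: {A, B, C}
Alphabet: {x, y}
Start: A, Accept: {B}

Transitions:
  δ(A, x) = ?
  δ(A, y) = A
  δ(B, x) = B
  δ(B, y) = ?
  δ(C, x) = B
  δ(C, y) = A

From the language and accept set, identify what each state tracks — A: last symbol not x; B: two trailing x's; C: one trailing x.
Each missing δ(q, a) is the state matching the new tracked value after reading a.
δ(A, x) = C; δ(B, y) = A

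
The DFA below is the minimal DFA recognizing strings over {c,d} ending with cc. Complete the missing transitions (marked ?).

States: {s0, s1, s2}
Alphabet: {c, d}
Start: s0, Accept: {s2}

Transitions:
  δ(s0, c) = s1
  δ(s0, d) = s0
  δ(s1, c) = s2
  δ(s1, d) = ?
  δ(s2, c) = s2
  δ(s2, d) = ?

From the language and accept set, identify what each state tracks — s0: last symbol not c; s1: one trailing c; s2: two trailing c's.
Each missing δ(q, a) is the state matching the new tracked value after reading a.
δ(s1, d) = s0; δ(s2, d) = s0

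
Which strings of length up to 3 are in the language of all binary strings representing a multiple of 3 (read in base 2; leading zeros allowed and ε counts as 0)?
ε, 0, 00, 11, 000, 011, 110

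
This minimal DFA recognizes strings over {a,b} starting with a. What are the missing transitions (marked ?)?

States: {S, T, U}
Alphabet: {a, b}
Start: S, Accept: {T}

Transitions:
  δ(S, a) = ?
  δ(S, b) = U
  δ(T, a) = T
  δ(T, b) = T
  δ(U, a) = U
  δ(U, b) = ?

From the language and accept set, identify what each state tracks — S: no input read; T: started with a; U: started with b (dead).
Each missing δ(q, a) is the state matching the new tracked value after reading a.
δ(S, a) = T; δ(U, b) = U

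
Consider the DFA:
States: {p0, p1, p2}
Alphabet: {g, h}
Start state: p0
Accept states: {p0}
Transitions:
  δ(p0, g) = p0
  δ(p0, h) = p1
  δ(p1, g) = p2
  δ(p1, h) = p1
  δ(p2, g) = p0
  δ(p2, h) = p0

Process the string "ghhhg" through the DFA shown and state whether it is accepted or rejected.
Processing string "ghhhg":
  p0 --g--> p0
  p0 --h--> p1
  p1 --h--> p1
  p1 --h--> p1
  p1 --g--> p2
Final state: p2
Accept states: {p0}
No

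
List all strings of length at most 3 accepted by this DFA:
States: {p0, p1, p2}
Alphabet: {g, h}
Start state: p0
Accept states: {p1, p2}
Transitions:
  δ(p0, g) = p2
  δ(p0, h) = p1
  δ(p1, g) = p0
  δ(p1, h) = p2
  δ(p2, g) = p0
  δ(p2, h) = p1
g, h, gh, hh, ggg, ggh, ghh, hgg, hgh, hhh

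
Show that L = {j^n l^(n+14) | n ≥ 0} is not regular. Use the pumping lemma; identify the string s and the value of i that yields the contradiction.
Assume L is regular with pumping length p. Idea: pumping the j-block breaks the fixed offset of 14.
Choose s = j^p l^(p+14) ∈ L. By the pumping lemma, s = xyz with |xy| ≤ p, |y| > 0, so y = j^k with k ≥ 1. Then xy²z = j^(p+k) l^(p+14). For this to be in L we would need p+14 = (p+k)+14, i.e. k = 0, contradicting k ≥ 1. So xy²z ∉ L.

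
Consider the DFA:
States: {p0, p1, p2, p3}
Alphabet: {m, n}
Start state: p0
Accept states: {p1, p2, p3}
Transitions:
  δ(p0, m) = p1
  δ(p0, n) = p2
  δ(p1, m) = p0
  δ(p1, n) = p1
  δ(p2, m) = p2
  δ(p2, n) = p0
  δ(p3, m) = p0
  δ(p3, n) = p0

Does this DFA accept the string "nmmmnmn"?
Processing string "nmmmnmn":
  p0 --n--> p2
  p2 --m--> p2
  p2 --m--> p2
  p2 --m--> p2
  p2 --n--> p0
  p0 --m--> p1
  p1 --n--> p1
Final state: p1
Accept states: {p1, p2, p3}
Yes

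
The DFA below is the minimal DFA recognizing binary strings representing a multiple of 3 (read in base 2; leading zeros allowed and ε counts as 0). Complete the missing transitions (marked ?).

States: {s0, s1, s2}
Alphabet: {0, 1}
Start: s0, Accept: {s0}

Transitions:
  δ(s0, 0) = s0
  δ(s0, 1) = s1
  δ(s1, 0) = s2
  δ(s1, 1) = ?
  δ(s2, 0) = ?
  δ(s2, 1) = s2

From the language and accept set, identify what each state tracks — s0: value ≡ 0 (mod 3); s1: value ≡ 1 (mod 3); s2: value ≡ 2 (mod 3).
Each missing δ(q, a) is the state matching the new tracked value after reading a.
δ(s1, 1) = s0; δ(s2, 0) = s1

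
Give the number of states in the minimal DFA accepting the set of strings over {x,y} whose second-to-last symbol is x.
By Myhill–Nerode, count the distinguishable equivalence classes: 2^2 = 4 classes — the DFA must remember the last 2 symbols read; every pair of distinct length-2 suffixes is distinguishable by some continuation.
4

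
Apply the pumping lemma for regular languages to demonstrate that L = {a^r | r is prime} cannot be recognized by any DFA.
Assume L is regular with pumping length p. Idea: pumping by a suitable count produces a composite length.
Let q be a prime with q ≥ p and choose s = a^q ∈ L. By the pumping lemma, s = xyz with |xy| ≤ p, |y| = k ≥ 1. Take i = q+1: |xy^(q+1)z| = q + q·k = q(1+k). Since q ≥ 2 and 1+k ≥ 2, q(1+k) is composite, so xy^(q+1)z ∉ L.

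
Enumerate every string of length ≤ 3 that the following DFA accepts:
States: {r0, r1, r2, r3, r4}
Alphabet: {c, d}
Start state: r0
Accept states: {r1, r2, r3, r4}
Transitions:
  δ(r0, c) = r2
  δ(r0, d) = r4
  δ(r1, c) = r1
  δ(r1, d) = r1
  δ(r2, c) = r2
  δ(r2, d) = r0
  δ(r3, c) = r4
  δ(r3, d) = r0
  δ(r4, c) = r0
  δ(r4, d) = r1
c, d, cc, dd, ccc, cdc, cdd, dcc, dcd, ddc, ddd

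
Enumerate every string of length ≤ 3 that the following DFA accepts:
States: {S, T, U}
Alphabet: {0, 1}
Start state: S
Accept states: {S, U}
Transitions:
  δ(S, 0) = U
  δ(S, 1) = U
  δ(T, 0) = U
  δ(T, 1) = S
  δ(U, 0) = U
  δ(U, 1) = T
ε, 0, 1, 00, 10, 000, 010, 011, 100, 110, 111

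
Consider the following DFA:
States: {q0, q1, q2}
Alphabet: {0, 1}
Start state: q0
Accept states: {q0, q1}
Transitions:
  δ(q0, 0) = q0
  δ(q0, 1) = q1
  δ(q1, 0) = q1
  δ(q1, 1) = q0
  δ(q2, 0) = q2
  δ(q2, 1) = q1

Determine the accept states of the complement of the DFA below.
Complement accept states = All states \ Original accept states
= {q0, q1, q2} \ {q0, q1}
{q2}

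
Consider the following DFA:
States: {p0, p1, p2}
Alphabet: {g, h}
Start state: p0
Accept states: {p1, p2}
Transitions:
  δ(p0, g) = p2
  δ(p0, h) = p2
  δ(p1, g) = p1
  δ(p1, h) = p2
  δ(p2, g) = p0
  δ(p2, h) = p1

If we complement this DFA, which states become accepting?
Complement accept states = All states \ Original accept states
= {p0, p1, p2} \ {p1, p2}
{p0}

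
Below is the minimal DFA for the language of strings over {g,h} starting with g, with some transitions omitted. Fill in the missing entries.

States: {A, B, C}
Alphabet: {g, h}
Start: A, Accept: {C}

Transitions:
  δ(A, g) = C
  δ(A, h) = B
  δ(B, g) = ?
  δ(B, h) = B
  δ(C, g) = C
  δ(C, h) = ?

From the language and accept set, identify what each state tracks — A: no input read; B: started with h (dead); C: started with g.
Each missing δ(q, a) is the state matching the new tracked value after reading a.
δ(B, g) = B; δ(C, h) = C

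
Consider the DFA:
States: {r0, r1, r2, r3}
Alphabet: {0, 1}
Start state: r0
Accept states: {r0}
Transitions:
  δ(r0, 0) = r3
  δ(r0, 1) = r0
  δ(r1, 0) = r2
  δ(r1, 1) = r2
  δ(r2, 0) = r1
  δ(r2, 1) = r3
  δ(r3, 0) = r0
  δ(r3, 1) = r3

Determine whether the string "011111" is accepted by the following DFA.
Processing string "011111":
  r0 --0--> r3
  r3 --1--> r3
  r3 --1--> r3
  r3 --1--> r3
  r3 --1--> r3
  r3 --1--> r3
Final state: r3
Accept states: {r0}
No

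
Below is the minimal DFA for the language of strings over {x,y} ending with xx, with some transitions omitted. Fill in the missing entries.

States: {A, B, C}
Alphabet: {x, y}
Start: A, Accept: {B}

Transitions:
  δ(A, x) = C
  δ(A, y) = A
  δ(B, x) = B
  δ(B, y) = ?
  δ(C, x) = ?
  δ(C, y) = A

From the language and accept set, identify what each state tracks — A: last symbol not x; B: two trailing x's; C: one trailing x.
Each missing δ(q, a) is the state matching the new tracked value after reading a.
δ(B, y) = A; δ(C, x) = B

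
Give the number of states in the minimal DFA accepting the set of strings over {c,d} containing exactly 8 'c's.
By Myhill–Nerode, count the distinguishable equivalence classes: 10 classes — having seen 0, 1, …, 8, or >8 copies of 'c'; the count-8 class is the only accepting one and >8 is dead.
10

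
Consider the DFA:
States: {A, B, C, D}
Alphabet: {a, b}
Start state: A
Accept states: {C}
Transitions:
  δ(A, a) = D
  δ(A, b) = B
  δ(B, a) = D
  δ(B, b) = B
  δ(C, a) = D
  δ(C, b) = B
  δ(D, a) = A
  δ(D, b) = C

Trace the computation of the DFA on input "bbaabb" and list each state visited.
read 'b': A → B
  read 'b': B → B
  read 'a': B → D
  read 'a': D → A
  read 'b': A → B
  read 'b': B → B
A -> B -> B -> D -> A -> B -> B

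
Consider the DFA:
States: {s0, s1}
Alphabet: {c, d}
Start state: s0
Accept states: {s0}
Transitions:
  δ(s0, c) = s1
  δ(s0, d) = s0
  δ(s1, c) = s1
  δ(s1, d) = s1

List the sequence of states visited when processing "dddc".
read 'd': s0 → s0
  read 'd': s0 → s0
  read 'd': s0 → s0
  read 'c': s0 → s1
s0 -> s0 -> s0 -> s0 -> s1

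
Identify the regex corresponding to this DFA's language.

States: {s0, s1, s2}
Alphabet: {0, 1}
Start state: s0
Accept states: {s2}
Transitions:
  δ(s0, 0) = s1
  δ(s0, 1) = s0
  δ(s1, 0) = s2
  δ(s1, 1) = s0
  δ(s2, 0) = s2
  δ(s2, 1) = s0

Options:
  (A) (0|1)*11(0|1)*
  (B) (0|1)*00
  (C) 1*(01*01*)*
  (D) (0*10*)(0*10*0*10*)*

Check each option against the DFA on short strings; one disagreement eliminates an option:
  (A) (0|1)*11(0|1)*: on '00' the DFA goes s0 → s1 → s2 and accepts (s2 ∈ Accept), but the regex does not match it → eliminate
  (B) (0|1)*00: agrees with the DFA on every string of length ≤ 6
  (C) 1*(01*01*)*: on ε the DFA stays in s0 and rejects (s0 ∉ Accept), but the regex matches it → eliminate
  (D) (0*10*)(0*10*0*10*)*: on '1' the DFA goes s0 → s0 and rejects (s0 ∉ Accept), but the regex matches it → eliminate
Only (B) is consistent with the DFA.
(B) (0|1)*00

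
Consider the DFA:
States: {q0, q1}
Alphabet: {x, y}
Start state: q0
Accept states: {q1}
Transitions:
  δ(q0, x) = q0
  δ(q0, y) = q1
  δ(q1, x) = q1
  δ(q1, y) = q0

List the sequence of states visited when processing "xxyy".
read 'x': q0 → q0
  read 'x': q0 → q0
  read 'y': q0 → q1
  read 'y': q1 → q0
q0 -> q0 -> q0 -> q1 -> q0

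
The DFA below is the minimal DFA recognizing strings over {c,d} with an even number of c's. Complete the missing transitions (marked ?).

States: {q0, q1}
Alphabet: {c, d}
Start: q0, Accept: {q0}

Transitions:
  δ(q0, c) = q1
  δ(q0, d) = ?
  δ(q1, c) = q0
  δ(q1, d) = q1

From the language and accept set, identify what each state tracks — q0: even number of c's so far; q1: odd number of c's so far.
Each missing δ(q, a) is the state matching the new tracked value after reading a.
δ(q0, d) = q0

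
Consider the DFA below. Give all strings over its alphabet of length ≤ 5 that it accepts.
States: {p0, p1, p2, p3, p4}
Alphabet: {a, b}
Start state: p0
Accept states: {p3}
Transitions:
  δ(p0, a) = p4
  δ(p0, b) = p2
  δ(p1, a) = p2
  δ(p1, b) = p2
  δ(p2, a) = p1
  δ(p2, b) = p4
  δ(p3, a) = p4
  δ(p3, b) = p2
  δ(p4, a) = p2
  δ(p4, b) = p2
None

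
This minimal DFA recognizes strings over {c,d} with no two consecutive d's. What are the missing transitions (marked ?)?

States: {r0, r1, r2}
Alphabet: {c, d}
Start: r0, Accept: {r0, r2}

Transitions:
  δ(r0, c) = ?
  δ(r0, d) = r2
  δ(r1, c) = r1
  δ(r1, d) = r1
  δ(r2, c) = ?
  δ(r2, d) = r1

From the language and accept set, identify what each state tracks — r0: last symbol not d (ok); r1: saw dd (dead); r2: last symbol d (ok).
Each missing δ(q, a) is the state matching the new tracked value after reading a.
δ(r0, c) = r0; δ(r2, c) = r0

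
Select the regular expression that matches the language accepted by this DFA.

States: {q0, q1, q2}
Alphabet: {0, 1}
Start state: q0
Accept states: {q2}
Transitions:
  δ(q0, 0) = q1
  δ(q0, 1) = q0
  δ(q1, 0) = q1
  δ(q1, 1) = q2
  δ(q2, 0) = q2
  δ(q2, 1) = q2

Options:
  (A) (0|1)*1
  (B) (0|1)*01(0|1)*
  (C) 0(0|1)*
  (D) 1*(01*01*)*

Check each option against the DFA on short strings; one disagreement eliminates an option:
  (A) (0|1)*1: on '1' the DFA goes q0 → q0 and rejects (q0 ∉ Accept), but the regex matches it → eliminate
  (B) (0|1)*01(0|1)*: agrees with the DFA on every string of length ≤ 6
  (C) 0(0|1)*: on '0' the DFA goes q0 → q1 and rejects (q1 ∉ Accept), but the regex matches it → eliminate
  (D) 1*(01*01*)*: on ε the DFA stays in q0 and rejects (q0 ∉ Accept), but the regex matches it → eliminate
Only (B) is consistent with the DFA.
(B) (0|1)*01(0|1)*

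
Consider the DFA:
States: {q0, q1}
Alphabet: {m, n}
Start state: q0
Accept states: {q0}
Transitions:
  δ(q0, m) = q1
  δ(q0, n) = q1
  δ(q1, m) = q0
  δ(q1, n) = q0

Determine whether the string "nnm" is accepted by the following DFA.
Processing string "nnm":
  q0 --n--> q1
  q1 --n--> q0
  q0 --m--> q1
Final state: q1
Accept states: {q0}
No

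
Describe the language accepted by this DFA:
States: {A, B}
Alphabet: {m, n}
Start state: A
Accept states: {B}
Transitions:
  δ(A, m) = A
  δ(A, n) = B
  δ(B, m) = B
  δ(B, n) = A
Testing a few strings:
  'nn' → reject
  'mn' → accept
  'm' → reject
  'mmn' → accept
State roles: A=even number of n's so far; B=odd number of n's so far
All strings over {m,n} with an odd number of n's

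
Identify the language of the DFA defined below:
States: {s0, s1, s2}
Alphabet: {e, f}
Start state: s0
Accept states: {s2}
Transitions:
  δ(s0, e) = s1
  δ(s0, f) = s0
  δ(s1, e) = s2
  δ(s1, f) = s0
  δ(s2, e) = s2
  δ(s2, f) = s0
Testing a few strings:
  'feee' → accept
  'fe' → reject
  'ffee' → accept
  'ee' → accept
State roles: s0=last symbol not e; s1=one trailing e; s2=two trailing e's
All strings over {e,f} ending with ee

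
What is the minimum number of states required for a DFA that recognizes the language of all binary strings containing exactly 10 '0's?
By Myhill–Nerode, count the distinguishable equivalence classes: 12 classes — having seen 0, 1, …, 10, or >10 copies of '0'; the count-10 class is the only accepting one and >10 is dead.
12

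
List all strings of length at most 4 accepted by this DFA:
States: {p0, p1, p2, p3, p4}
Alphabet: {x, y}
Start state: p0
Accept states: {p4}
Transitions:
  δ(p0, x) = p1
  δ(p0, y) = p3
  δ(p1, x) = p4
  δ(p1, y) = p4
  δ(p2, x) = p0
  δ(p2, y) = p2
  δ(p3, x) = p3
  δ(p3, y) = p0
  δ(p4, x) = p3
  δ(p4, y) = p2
xx, xy, yyxx, yyxy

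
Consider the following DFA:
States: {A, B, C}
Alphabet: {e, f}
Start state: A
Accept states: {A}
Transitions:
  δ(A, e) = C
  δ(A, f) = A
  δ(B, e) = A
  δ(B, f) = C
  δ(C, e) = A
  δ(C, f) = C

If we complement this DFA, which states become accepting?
Complement accept states = All states \ Original accept states
= {A, B, C} \ {A}
{B, C}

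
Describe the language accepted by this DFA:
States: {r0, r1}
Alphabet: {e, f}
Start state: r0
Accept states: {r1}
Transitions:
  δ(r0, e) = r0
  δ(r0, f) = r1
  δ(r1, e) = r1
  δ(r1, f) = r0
Testing a few strings:
  'e' → reject
  'fff' → accept
  'ef' → accept
  'eff' → reject
State roles: r0=even number of f's so far; r1=odd number of f's so far
All strings over {e,f} with an odd number of f's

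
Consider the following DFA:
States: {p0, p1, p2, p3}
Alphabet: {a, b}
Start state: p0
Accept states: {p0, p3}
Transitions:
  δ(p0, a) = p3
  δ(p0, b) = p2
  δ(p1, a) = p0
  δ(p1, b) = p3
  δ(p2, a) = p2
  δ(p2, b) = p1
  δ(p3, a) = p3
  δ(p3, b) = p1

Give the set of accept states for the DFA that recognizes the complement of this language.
Complement accept states = All states \ Original accept states
= {p0, p1, p2, p3} \ {p0, p3}
{p1, p2}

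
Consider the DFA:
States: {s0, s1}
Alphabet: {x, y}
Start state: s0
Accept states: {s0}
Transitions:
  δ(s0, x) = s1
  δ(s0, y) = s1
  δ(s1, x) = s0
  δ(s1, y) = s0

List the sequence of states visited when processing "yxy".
read 'y': s0 → s1
  read 'x': s1 → s0
  read 'y': s0 → s1
s0 -> s1 -> s0 -> s1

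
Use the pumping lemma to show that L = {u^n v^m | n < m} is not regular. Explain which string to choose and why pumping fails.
Assume L is regular with pumping length p. Idea: pumping up the u-block makes the u-count reach the v-count.
Choose s = u^p v^(p+1) ∈ L. By the pumping lemma, s = xyz with |xy| ≤ p, |y| > 0, so y = u^k with k ≥ 1. Then xy²z = u^(p+k) v^(p+1). Since p+k ≥ p+1, the number of u's is no longer strictly less than the number of v's, so xy²z ∉ L.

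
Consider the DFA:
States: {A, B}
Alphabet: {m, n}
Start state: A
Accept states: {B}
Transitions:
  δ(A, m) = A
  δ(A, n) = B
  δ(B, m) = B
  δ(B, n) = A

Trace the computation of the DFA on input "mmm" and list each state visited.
read 'm': A → A
  read 'm': A → A
  read 'm': A → A
A -> A -> A -> A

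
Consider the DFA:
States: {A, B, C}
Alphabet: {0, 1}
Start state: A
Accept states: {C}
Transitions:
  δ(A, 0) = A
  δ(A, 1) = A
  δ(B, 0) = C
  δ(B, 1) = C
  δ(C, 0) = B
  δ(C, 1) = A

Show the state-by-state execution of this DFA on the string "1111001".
read '1': A → A
  read '1': A → A
  read '1': A → A
  read '1': A → A
  read '0': A → A
  read '0': A → A
  read '1': A → A
A -> A -> A -> A -> A -> A -> A -> A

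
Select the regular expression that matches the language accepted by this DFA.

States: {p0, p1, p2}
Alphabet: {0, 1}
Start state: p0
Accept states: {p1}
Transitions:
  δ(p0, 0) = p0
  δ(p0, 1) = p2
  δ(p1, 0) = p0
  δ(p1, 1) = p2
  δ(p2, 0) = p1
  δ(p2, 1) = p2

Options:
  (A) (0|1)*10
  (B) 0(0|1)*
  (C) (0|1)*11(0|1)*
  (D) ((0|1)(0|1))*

Check each option against the DFA on short strings; one disagreement eliminates an option:
  (A) (0|1)*10: agrees with the DFA on every string of length ≤ 6
  (B) 0(0|1)*: on '0' the DFA goes p0 → p0 and rejects (p0 ∉ Accept), but the regex matches it → eliminate
  (C) (0|1)*11(0|1)*: on '10' the DFA goes p0 → p2 → p1 and accepts (p1 ∈ Accept), but the regex does not match it → eliminate
  (D) ((0|1)(0|1))*: on ε the DFA stays in p0 and rejects (p0 ∉ Accept), but the regex matches it → eliminate
Only (A) is consistent with the DFA.
(A) (0|1)*10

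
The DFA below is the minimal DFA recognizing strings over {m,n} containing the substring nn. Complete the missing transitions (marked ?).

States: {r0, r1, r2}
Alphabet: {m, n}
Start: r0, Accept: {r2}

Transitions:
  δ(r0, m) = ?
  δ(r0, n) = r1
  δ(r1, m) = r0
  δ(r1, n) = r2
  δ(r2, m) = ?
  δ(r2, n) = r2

From the language and accept set, identify what each state tracks — r0: no progress toward nn; r1: one trailing n; r2: substring nn seen.
Each missing δ(q, a) is the state matching the new tracked value after reading a.
δ(r0, m) = r0; δ(r2, m) = r2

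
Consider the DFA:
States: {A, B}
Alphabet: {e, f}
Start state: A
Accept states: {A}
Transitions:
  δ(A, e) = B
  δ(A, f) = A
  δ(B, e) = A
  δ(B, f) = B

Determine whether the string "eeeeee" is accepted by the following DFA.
Processing string "eeeeee":
  A --e--> B
  B --e--> A
  A --e--> B
  B --e--> A
  A --e--> B
  B --e--> A
Final state: A
Accept states: {A}
Yes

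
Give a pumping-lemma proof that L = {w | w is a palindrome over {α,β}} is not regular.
Assume L is regular with pumping length p. Idea: pumping the leading α-block breaks the symmetry.
Choose s = α^p β α^p (a palindrome of length 2p+1 ≥ p). By the pumping lemma, s = xyz with |xy| ≤ p, |y| > 0, so y = α^k with k > 0 (xy lies entirely in the first α^p). Then xy²z = α^(p+k) β α^p, which is not a palindrome since p+k ≠ p.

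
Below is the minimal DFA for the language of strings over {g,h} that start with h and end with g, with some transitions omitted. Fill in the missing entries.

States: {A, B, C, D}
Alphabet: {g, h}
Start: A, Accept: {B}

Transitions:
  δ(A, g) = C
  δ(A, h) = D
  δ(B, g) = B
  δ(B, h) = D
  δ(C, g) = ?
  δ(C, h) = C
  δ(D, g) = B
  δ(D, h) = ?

From the language and accept set, identify what each state tracks — A: no input read; B: started with h, last symbol g; C: started with g (dead); D: started with h, last symbol h.
Each missing δ(q, a) is the state matching the new tracked value after reading a.
δ(C, g) = C; δ(D, h) = D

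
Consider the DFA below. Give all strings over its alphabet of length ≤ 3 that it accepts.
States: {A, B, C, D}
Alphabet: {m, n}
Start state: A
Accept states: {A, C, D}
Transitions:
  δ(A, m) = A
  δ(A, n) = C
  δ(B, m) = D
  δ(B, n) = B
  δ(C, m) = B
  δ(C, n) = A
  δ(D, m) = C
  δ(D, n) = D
ε, m, n, mm, mn, nn, mmm, mmn, mnn, nmm, nnm, nnn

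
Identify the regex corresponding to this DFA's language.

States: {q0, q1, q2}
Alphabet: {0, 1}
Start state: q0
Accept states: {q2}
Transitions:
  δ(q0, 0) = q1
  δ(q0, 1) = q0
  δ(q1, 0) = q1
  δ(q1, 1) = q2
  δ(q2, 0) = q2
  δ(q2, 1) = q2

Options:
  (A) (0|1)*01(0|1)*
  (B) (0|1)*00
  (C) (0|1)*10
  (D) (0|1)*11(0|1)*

Check each option against the DFA on short strings; one disagreement eliminates an option:
  (A) (0|1)*01(0|1)*: agrees with the DFA on every string of length ≤ 6
  (B) (0|1)*00: on '00' the DFA goes q0 → q1 → q1 and rejects (q1 ∉ Accept), but the regex matches it → eliminate
  (C) (0|1)*10: on '01' the DFA goes q0 → q1 → q2 and accepts (q2 ∈ Accept), but the regex does not match it → eliminate
  (D) (0|1)*11(0|1)*: on '01' the DFA goes q0 → q1 → q2 and accepts (q2 ∈ Accept), but the regex does not match it → eliminate
Only (A) is consistent with the DFA.
(A) (0|1)*01(0|1)*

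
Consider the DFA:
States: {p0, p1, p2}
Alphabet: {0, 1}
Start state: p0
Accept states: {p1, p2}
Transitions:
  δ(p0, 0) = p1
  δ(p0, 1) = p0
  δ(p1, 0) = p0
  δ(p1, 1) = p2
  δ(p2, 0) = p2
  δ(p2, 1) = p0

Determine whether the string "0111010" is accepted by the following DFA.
Processing string "0111010":
  p0 --0--> p1
  p1 --1--> p2
  p2 --1--> p0
  p0 --1--> p0
  p0 --0--> p1
  p1 --1--> p2
  p2 --0--> p2
Final state: p2
Accept states: {p1, p2}
Yes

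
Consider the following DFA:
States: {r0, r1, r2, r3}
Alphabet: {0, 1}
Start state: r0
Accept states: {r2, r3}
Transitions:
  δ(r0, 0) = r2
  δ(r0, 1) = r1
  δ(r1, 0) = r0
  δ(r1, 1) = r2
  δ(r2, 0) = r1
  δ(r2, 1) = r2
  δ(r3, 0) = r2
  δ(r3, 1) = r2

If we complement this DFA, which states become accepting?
Complement accept states = All states \ Original accept states
= {r0, r1, r2, r3} \ {r2, r3}
{r0, r1}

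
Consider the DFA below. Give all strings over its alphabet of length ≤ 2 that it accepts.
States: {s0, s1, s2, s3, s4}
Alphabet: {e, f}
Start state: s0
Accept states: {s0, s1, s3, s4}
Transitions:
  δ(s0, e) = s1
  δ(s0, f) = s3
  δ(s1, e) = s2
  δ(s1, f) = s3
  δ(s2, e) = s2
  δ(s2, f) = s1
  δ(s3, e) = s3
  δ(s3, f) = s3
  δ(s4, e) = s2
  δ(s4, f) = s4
ε, e, f, ef, fe, ff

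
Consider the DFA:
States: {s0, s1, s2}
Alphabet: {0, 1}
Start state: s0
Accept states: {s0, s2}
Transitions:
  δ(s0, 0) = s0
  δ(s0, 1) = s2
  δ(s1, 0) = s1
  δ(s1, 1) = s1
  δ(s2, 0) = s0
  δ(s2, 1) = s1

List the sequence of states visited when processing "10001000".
read '1': s0 → s2
  read '0': s2 → s0
  read '0': s0 → s0
  read '0': s0 → s0
  read '1': s0 → s2
  read '0': s2 → s0
  read '0': s0 → s0
  read '0': s0 → s0
s0 -> s2 -> s0 -> s0 -> s0 -> s2 -> s0 -> s0 -> s0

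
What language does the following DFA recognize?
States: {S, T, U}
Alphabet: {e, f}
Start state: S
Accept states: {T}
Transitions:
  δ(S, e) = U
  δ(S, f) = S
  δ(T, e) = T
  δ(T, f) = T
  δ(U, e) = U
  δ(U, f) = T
Testing a few strings:
  'fff' → reject
  'eef' → accept
  'eeff' → accept
  'f' → reject
State roles: S=no e seen yet; T=substring ef seen; U=seen a e, waiting for f
All strings over {e,f} containing the substring ef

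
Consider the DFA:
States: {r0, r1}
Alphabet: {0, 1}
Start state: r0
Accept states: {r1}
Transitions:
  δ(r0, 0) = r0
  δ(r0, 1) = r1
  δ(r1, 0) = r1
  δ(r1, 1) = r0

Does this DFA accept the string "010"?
Processing string "010":
  r0 --0--> r0
  r0 --1--> r1
  r1 --0--> r1
Final state: r1
Accept states: {r1}
Yes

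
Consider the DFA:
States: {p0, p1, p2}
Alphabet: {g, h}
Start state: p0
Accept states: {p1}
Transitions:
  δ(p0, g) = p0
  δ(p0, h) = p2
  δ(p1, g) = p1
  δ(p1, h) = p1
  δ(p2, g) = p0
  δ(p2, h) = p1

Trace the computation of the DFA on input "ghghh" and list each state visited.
read 'g': p0 → p0
  read 'h': p0 → p2
  read 'g': p2 → p0
  read 'h': p0 → p2
  read 'h': p2 → p1
p0 -> p0 -> p2 -> p0 -> p2 -> p1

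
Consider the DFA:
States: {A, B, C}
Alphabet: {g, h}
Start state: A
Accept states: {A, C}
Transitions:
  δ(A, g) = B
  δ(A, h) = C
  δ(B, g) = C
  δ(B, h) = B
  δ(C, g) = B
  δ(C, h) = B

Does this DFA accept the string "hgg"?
Processing string "hgg":
  A --h--> C
  C --g--> B
  B --g--> C
Final state: C
Accept states: {A, C}
Yes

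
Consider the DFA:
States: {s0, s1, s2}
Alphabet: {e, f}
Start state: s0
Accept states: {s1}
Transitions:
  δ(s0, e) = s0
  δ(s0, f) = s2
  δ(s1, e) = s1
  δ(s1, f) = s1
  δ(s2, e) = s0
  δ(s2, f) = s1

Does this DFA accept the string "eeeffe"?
Processing string "eeeffe":
  s0 --e--> s0
  s0 --e--> s0
  s0 --e--> s0
  s0 --f--> s2
  s2 --f--> s1
  s1 --e--> s1
Final state: s1
Accept states: {s1}
Yes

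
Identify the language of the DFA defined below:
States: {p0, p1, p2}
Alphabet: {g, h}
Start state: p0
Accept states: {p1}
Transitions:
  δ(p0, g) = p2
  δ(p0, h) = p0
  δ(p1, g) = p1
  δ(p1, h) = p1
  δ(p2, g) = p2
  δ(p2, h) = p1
Testing a few strings:
  'hg' → reject
  'hgg' → reject
  'gggg' → reject
  'gh' → accept
State roles: p0=no g seen yet; p1=substring gh seen; p2=seen a g, waiting for h
All strings over {g,h} containing the substring gh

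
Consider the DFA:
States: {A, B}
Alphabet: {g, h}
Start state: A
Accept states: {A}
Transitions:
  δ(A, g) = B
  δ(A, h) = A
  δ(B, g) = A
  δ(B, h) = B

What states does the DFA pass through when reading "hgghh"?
read 'h': A → A
  read 'g': A → B
  read 'g': B → A
  read 'h': A → A
  read 'h': A → A
A -> A -> B -> A -> A -> A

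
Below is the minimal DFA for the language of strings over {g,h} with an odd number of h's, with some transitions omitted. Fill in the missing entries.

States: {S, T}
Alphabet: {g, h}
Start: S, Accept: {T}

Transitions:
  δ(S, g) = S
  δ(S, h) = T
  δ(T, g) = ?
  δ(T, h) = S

From the language and accept set, identify what each state tracks — S: even number of h's so far; T: odd number of h's so far.
Each missing δ(q, a) is the state matching the new tracked value after reading a.
δ(T, g) = T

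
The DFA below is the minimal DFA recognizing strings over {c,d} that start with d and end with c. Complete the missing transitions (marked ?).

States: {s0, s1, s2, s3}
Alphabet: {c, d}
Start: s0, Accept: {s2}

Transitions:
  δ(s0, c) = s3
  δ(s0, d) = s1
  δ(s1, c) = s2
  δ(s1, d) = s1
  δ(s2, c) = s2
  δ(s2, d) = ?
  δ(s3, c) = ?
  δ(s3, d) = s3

From the language and accept set, identify what each state tracks — s0: no input read; s1: started with d, last symbol d; s2: started with d, last symbol c; s3: started with c (dead).
Each missing δ(q, a) is the state matching the new tracked value after reading a.
δ(s2, d) = s1; δ(s3, c) = s3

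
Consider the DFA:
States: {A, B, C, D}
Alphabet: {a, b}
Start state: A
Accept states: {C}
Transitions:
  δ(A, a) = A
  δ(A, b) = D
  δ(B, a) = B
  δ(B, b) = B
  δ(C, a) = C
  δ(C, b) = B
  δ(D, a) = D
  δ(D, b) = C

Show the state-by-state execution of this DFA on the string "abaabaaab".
read 'a': A → A
  read 'b': A → D
  read 'a': D → D
  read 'a': D → D
  read 'b': D → C
  read 'a': C → C
  read 'a': C → C
  read 'a': C → C
  read 'b': C → B
A -> A -> D -> D -> D -> C -> C -> C -> C -> B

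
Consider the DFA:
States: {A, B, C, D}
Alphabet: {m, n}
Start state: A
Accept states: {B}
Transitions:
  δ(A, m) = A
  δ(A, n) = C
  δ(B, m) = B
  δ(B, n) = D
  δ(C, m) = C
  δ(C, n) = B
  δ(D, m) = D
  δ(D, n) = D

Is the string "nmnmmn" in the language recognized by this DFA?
Processing string "nmnmmn":
  A --n--> C
  C --m--> C
  C --n--> B
  B --m--> B
  B --m--> B
  B --n--> D
Final state: D
Accept states: {B}
No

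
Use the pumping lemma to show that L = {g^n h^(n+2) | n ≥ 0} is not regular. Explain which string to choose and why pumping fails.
Assume L is regular with pumping length p. Idea: pumping the g-block breaks the fixed offset of 2.
Choose s = g^p h^(p+2) ∈ L. By the pumping lemma, s = xyz with |xy| ≤ p, |y| > 0, so y = g^k with k ≥ 1. Then xy²z = g^(p+k) h^(p+2). For this to be in L we would need p+2 = (p+k)+2, i.e. k = 0, contradicting k ≥ 1. So xy²z ∉ L.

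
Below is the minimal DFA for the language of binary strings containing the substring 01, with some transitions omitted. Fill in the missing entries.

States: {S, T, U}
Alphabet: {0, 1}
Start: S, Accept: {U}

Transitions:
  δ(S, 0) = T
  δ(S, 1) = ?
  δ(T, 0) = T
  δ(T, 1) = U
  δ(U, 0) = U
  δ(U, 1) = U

From the language and accept set, identify what each state tracks — S: no 0 seen yet; T: seen a 0, waiting for 1; U: substring 01 seen.
Each missing δ(q, a) is the state matching the new tracked value after reading a.
δ(S, 1) = S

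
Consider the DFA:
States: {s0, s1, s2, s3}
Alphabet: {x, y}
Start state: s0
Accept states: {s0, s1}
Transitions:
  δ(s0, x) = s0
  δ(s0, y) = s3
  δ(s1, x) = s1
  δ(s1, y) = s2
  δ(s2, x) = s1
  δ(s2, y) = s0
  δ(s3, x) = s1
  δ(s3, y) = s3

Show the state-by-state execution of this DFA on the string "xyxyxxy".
read 'x': s0 → s0
  read 'y': s0 → s3
  read 'x': s3 → s1
  read 'y': s1 → s2
  read 'x': s2 → s1
  read 'x': s1 → s1
  read 'y': s1 → s2
s0 -> s0 -> s3 -> s1 -> s2 -> s1 -> s1 -> s2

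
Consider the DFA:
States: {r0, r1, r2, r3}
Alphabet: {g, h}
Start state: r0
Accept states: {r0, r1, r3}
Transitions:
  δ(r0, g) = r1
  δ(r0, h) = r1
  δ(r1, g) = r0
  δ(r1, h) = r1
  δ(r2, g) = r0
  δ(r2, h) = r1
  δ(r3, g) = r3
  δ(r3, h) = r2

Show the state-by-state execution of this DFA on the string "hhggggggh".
read 'h': r0 → r1
  read 'h': r1 → r1
  read 'g': r1 → r0
  read 'g': r0 → r1
  read 'g': r1 → r0
  read 'g': r0 → r1
  read 'g': r1 → r0
  read 'g': r0 → r1
  read 'h': r1 → r1
r0 -> r1 -> r1 -> r0 -> r1 -> r0 -> r1 -> r0 -> r1 -> r1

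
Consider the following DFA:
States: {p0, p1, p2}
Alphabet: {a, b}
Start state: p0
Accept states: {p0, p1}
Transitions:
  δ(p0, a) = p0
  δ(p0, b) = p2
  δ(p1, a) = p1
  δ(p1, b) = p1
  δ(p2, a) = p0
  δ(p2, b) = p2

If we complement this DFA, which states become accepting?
Complement accept states = All states \ Original accept states
= {p0, p1, p2} \ {p0, p1}
{p2}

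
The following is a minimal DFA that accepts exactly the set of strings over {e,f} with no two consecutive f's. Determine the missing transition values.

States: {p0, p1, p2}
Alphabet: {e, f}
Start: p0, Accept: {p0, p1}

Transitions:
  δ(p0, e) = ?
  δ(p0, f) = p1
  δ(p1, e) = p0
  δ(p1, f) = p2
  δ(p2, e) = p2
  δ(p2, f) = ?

From the language and accept set, identify what each state tracks — p0: last symbol not f (ok); p1: last symbol f (ok); p2: saw ff (dead).
Each missing δ(q, a) is the state matching the new tracked value after reading a.
δ(p0, e) = p0; δ(p2, f) = p2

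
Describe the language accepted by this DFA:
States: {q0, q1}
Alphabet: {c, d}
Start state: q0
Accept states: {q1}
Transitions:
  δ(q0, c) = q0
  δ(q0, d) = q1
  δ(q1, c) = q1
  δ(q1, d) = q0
Testing a few strings:
  'ccd' → accept
  'dd' → reject
  'c' → reject
  'd' → accept
State roles: q0=even number of d's so far; q1=odd number of d's so far
All strings over {c,d} with an odd number of d's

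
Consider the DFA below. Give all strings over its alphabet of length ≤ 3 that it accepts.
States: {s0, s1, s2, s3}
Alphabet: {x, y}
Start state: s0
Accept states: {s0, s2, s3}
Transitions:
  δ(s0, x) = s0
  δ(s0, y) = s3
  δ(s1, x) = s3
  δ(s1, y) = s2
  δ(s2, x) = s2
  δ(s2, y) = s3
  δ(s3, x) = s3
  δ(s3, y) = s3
ε, x, y, xx, xy, yx, yy, xxx, xxy, xyx, xyy, yxx, yxy, yyx, yyy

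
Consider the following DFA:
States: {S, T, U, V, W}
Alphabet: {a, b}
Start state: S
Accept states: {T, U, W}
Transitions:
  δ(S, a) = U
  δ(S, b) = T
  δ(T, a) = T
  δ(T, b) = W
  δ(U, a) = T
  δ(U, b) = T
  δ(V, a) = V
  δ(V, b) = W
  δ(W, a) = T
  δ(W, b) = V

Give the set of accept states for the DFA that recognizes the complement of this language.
Complement accept states = All states \ Original accept states
= {S, T, U, V, W} \ {T, U, W}
{S, V}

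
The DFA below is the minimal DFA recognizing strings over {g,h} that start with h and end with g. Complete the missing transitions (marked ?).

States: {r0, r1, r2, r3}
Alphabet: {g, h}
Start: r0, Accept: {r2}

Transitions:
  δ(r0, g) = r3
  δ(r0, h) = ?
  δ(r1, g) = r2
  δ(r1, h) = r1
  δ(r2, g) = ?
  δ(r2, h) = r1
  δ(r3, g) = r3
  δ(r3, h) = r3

From the language and accept set, identify what each state tracks — r0: no input read; r1: started with h, last symbol h; r2: started with h, last symbol g; r3: started with g (dead).
Each missing δ(q, a) is the state matching the new tracked value after reading a.
δ(r0, h) = r1; δ(r2, g) = r2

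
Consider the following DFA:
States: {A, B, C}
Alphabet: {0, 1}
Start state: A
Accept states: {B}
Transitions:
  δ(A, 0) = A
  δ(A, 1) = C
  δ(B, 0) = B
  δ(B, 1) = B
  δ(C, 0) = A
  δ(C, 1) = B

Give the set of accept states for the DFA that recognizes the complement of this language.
Complement accept states = All states \ Original accept states
= {A, B, C} \ {B}
{A, C}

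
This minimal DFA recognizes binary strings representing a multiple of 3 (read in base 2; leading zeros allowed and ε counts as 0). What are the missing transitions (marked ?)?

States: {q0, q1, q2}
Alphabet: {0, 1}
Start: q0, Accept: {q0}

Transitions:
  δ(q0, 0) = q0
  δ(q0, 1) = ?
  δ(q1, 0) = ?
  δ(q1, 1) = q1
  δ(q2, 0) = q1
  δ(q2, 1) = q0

From the language and accept set, identify what each state tracks — q0: value ≡ 0 (mod 3); q1: value ≡ 2 (mod 3); q2: value ≡ 1 (mod 3).
Each missing δ(q, a) is the state matching the new tracked value after reading a.
δ(q0, 1) = q2; δ(q1, 0) = q2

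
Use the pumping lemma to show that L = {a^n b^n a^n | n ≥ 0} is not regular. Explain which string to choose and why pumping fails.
Assume L is regular with pumping length p. Idea: pumping the first a-block unbalances it against the other two.
Choose s = a^p b^p a^p ∈ L (|s| = 3p ≥ p). By the pumping lemma, s = xyz with |xy| ≤ p, |y| > 0, so y = a^k with k ≥ 1, inside the first a-block. Then xy²z = a^(p+k) b^p a^p. The first block has length p+k ≠ p, so the three block lengths are no longer equal and xy²z ∉ L.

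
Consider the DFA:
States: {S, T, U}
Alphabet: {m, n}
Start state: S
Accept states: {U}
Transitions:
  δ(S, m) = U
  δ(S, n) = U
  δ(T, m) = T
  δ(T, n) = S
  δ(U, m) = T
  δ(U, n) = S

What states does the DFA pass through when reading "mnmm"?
read 'm': S → U
  read 'n': U → S
  read 'm': S → U
  read 'm': U → T
S -> U -> S -> U -> T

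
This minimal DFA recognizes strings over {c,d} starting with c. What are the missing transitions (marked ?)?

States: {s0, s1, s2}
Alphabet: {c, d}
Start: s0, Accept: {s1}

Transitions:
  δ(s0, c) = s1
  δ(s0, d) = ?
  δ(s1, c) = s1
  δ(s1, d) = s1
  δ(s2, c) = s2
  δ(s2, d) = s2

From the language and accept set, identify what each state tracks — s0: no input read; s1: started with c; s2: started with d (dead).
Each missing δ(q, a) is the state matching the new tracked value after reading a.
δ(s0, d) = s2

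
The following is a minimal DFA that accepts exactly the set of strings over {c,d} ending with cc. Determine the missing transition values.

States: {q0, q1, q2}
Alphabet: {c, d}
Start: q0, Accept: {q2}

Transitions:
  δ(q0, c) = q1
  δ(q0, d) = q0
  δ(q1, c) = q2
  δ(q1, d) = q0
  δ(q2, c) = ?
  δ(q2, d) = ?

From the language and accept set, identify what each state tracks — q0: last symbol not c; q1: one trailing c; q2: two trailing c's.
Each missing δ(q, a) is the state matching the new tracked value after reading a.
δ(q2, c) = q2; δ(q2, d) = q0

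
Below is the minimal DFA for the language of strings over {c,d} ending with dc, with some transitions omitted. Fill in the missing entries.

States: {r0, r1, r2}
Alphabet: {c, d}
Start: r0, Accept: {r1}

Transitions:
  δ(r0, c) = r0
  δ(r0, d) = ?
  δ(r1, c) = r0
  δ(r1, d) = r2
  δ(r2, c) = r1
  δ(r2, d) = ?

From the language and accept set, identify what each state tracks — r0: no suffix match; r1: suffix is dc; r2: one trailing d.
Each missing δ(q, a) is the state matching the new tracked value after reading a.
δ(r0, d) = r2; δ(r2, d) = r2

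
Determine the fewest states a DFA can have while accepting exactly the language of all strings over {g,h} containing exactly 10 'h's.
By Myhill–Nerode, count the distinguishable equivalence classes: 12 classes — having seen 0, 1, …, 10, or >10 copies of 'h'; the count-10 class is the only accepting one and >10 is dead.
12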